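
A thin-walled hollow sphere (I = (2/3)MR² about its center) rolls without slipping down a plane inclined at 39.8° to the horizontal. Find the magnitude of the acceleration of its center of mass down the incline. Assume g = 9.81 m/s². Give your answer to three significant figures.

For this body I = (2/3)MR², i.e. k = I/(MR²) = 2/3.
Along the incline Mg sinθ − f = Ma, and torque about the center fR = Iα = kMR²(a/R) gives f = kMa.
Eliminating f: Mg sinθ = (1+k)Ma, so a = g sinθ/(1+k) = 9.81 × sin39.8° / 1.667 ≈ 3.77 m/s².

a ≈ 3.77 m/s²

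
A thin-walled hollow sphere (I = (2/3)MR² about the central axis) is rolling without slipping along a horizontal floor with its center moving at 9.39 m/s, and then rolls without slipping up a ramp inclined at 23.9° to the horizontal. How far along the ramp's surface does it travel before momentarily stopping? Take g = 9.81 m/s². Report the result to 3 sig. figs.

d ≈ 18.5 m

Here I = (2/3)MR², so the shape factor k = I/(MR²) = 2/3.
Since it rolls without slipping, ω = v/R and KE = ½Mv² + ½Iω² = ½(1+k)Mv² = (5/6)Mv².
Setting this equal to Mgh gives the vertical rise h = (1+k)v₀²/(2g) = 1.667×9.39²/(2×9.81) = 7.49 m.
The distance along the slope is d = h/sinθ = 7.49/sin23.9° ≈ 18.5 m.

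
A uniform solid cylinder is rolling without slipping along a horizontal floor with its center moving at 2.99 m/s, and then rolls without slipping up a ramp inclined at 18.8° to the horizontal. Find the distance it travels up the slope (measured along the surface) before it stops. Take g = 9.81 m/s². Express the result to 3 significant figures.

d ≈ 2.12 m

Here I = (1/2)MR², so the shape factor k = I/(MR²) = 0.5.
Pure rolling means v = ωR; then KE = ½Mv² + ½I(v/R)² = ½(1+k)Mv² = (3/4)Mv².
Setting this equal to Mgh gives the vertical rise h = (1+k)v₀²/(2g) = 1.5×2.99²/(2×9.81) = 0.6835 m.
The distance along the slope is d = h/sinθ = 0.6835/sin18.8° ≈ 2.12 m.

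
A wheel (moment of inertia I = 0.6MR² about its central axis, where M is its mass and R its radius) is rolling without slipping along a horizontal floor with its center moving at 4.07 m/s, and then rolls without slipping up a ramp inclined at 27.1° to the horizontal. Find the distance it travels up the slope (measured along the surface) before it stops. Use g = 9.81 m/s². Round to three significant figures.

The moment of inertia is 0.6MR², giving k ≡ I/(MR²) = 0.6.
Rolling without slipping gives ω = v/R, so the total kinetic energy is ½Mv² + ½Iω² = ½(1+k)Mv² = (4/5)Mv².
Setting this equal to Mgh gives the vertical rise h = (1+k)v₀²/(2g) = 1.6×4.07²/(2×9.81) = 1.351 m.
Along the incline, d = h/sinθ = 1.351/sin27.1° ≈ 2.97 m.

d ≈ 2.97 m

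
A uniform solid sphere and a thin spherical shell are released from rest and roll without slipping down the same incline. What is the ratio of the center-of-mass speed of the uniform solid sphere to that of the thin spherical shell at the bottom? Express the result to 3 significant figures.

v_ratio ≈ 1.09

Each satisfies Mgh = ½(1+k)Mv² with k = I/(MR²), so v ∝ 1/√(1+k).
For the uniform solid sphere k = 0.4; for the thin spherical shell k = 2/3.
v₁/v₂ = √((1+k₂)/(1+k₁)) = √(1.667/1.4) ≈ 1.09.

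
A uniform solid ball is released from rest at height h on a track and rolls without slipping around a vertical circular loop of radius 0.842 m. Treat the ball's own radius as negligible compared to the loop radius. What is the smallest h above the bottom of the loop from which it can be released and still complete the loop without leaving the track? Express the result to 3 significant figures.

h_min ≈ 2.27 m

Here I = (2/5)MR², so the shape factor k = I/(MR²) = 0.4.
At the top, contact is just lost when gravity alone supplies the centripetal force: Mg = Mv_top²/r, i.e. v_top² = gr.
With ω = v/R, the kinetic energy at speed v is ½(1+k)Mv² = (7/10)Mv².
Energy conservation from release (height h) to the top (height 2r): Mgh = Mg(2r) + (7/10)M·gr.
Thus h_min = 2r + (1+k)r/2 = r(2 + 1.4/2) = 0.842 × 2.7 ≈ 2.27 m.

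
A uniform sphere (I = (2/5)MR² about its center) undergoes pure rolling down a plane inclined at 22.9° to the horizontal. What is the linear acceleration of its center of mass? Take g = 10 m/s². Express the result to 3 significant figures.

a ≈ 2.78 m/s²

With I = (2/5)MR², the ratio k = I/(MR²) is 0.4.
Translational: Mg sinθ − f = Ma. Rotational about the CM: fR = Iα = kMRa, so f = kMa.
Eliminating f: Mg sinθ = (1+k)Ma, so a = g sinθ/(1+k) = 10 × sin22.9° / 1.4 ≈ 2.78 m/s².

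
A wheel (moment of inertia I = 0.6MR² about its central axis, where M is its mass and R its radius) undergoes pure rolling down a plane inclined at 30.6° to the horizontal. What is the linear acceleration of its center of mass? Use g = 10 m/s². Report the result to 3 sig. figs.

For this body I = 0.6MR², i.e. k = I/(MR²) = 0.6.
Translational: Mg sinθ − f = Ma. Rotational about the CM: fR = Iα = kMRa, so f = kMa.
Eliminating f: Mg sinθ = (1+k)Ma, so a = g sinθ/(1+k) = 10 × sin30.6° / 1.6 ≈ 3.18 m/s².

a ≈ 3.18 m/s²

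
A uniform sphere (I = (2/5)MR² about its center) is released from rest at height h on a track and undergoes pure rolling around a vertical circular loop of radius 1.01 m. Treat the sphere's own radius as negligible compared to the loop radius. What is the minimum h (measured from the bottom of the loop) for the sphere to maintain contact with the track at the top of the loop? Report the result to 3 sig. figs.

The moment of inertia is (2/5)MR², giving k ≡ I/(MR²) = 0.4.
At the top of the loop, the minimum-contact condition is Mg = Mv_top²/r, so v_top² = gr.
With ω = v/R, the kinetic energy at speed v is ½(1+k)Mv² = (7/10)Mv².
Energy conservation from release (height h) to the top (height 2r): Mgh = Mg(2r) + (7/10)M·gr.
Thus h_min = 2r + (1+k)r/2 = r(2 + 1.4/2) = 1.01 × 2.7 ≈ 2.73 m.

h_min ≈ 2.73 m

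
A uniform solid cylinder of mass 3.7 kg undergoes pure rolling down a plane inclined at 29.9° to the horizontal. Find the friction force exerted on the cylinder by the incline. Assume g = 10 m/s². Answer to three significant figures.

Here I = (1/2)MR², so the shape factor k = I/(MR²) = 0.5.
Along the incline Mg sinθ − f = Ma, and torque about the center fR = Iα = kMR²(a/R) gives f = kMa.
Combining, a = g sinθ/(1+k) and f = kMa = kMg sinθ/(1+k).
f = 0.5 × 3.7 × 10 × sin29.9° / 1.5 ≈ 6.15 N.

f ≈ 6.15 N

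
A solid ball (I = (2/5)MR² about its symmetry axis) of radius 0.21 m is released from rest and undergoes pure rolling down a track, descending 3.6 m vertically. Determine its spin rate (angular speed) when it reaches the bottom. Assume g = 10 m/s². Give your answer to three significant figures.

ω ≈ 34.1 rad/s

Here I = (2/5)MR², so the shape factor k = I/(MR²) = 0.4.
Since it rolls without slipping, ω = v/R and KE = ½Mv² + ½Iω² = ½(1+k)Mv² = (7/10)Mv².
Energy conservation Mgh = ½(1+k)Mv² gives v = √(2gh/(1+k)) = √(2 × 10 × 3.6 / 1.4) = 7.171 m/s.
Then ω = v/R = 7.171 / 0.21 ≈ 34.1 rad/s.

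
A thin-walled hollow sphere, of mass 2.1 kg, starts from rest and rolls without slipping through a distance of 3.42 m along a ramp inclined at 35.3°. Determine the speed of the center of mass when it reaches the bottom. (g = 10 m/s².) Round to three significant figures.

v ≈ 4.87 m/s

Here I = (2/3)MR², so the shape factor k = I/(MR²) = 2/3.
Rolling without slipping gives ω = v/R, so the total kinetic energy is ½Mv² + ½Iω² = ½(1+k)Mv² = (5/6)Mv².
The vertical drop is h = L sinθ = 3.42 × sin35.3° = 1.976 m.
Setting Mgh = (5/6)Mv² gives v = √(2gh/(1+k)) = √(2·10·1.976/1.667) ≈ 4.87 m/s.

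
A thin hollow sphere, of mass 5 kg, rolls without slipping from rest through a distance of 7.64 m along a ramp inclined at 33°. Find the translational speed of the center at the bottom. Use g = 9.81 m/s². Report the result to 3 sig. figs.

v ≈ 7.00 m/s

With I = (2/3)MR², the ratio k = I/(MR²) is 2/3.
Pure rolling means v = ωR; then KE = ½Mv² + ½I(v/R)² = ½(1+k)Mv² = (5/6)Mv².
The vertical drop is h = L sinθ = 7.64 × sin33° = 4.161 m.
Energy conservation: Mgh = (5/6)Mv², so v = √(2gh/(1+k)) = √(2 × 9.81 × 4.161 / 1.667) ≈ 7.00 m/s.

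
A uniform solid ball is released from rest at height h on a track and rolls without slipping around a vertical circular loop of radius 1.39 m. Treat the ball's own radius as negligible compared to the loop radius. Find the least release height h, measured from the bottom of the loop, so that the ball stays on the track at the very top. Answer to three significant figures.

h_min ≈ 3.75 m

With I = (2/5)MR², the ratio k = I/(MR²) is 0.4.
At the top, contact is just lost when gravity alone supplies the centripetal force: Mg = Mv_top²/r, i.e. v_top² = gr.
With ω = v/R, the kinetic energy at speed v is ½(1+k)Mv² = (7/10)Mv².
Energy conservation from release (height h) to the top (height 2r): Mgh = Mg(2r) + (7/10)M·gr.
Thus h_min = 2r + (1+k)r/2 = r(2 + 1.4/2) = 1.39 × 2.7 ≈ 3.75 m.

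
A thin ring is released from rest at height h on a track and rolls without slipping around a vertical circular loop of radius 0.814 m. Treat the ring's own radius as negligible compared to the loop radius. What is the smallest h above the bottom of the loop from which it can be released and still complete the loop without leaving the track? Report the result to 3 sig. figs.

With I = MR², the ratio k = I/(MR²) is 1.
At the top, contact is just lost when gravity alone supplies the centripetal force: Mg = Mv_top²/r, i.e. v_top² = gr.
With ω = v/R, the kinetic energy at speed v is ½(1+k)Mv² = Mv².
Energy conservation from release (height h) to the top (height 2r): Mgh = Mg(2r) + M·gr.
Thus h_min = 2r + (1+k)r/2 = r(2 + 2/2) = 0.814 × 3 ≈ 2.44 m.

h_min ≈ 2.44 m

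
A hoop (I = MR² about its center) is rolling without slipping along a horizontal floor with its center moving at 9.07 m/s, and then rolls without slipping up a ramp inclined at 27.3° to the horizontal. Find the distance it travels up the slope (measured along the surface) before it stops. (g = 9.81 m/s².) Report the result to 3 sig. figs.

The moment of inertia is MR², giving k ≡ I/(MR²) = 1.
Pure rolling means v = ωR; then KE = ½Mv² + ½I(v/R)² = ½(1+k)Mv² = Mv².
Setting this equal to Mgh gives the vertical rise h = (1+k)v₀²/(2g) = 2×9.07²/(2×9.81) = 8.386 m.
Along the incline, d = h/sinθ = 8.386/sin27.3° ≈ 18.3 m.

d ≈ 18.3 m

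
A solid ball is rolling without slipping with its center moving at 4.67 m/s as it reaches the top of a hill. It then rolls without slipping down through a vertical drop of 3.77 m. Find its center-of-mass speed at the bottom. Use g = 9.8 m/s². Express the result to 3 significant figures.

For this body I = (2/5)MR², i.e. k = I/(MR²) = 0.4.
Rolling without slipping gives ω = v/R, so the total kinetic energy is ½Mv² + ½Iω² = ½(1+k)Mv² = (7/10)Mv².
Conserving energy between top and bottom: (7/10)Mv² = (7/10)Mv₀² + Mgh, hence v² = v₀² + 2gh/(1+k).
v = √(4.67² + 2×9.8×3.77/1.4) = √74.59 ≈ 8.64 m/s.

v ≈ 8.64 m/s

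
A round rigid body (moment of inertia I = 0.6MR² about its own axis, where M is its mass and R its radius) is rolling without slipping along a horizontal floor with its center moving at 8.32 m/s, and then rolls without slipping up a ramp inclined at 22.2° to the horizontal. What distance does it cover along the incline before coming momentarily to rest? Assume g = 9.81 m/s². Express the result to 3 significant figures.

d ≈ 14.9 m

The moment of inertia is 0.6MR², giving k ≡ I/(MR²) = 0.6.
Rolling without slipping gives ω = v/R, so the total kinetic energy is ½Mv² + ½Iω² = ½(1+k)Mv² = (4/5)Mv².
Setting this equal to Mgh gives the vertical rise h = (1+k)v₀²/(2g) = 1.6×8.32²/(2×9.81) = 5.645 m.
The distance along the slope is d = h/sinθ = 5.645/sin22.2° ≈ 14.9 m.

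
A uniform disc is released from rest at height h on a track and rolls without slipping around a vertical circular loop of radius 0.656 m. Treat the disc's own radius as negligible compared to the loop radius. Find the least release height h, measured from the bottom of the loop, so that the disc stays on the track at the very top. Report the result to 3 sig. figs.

With I = (1/2)MR², the ratio k = I/(MR²) is 0.5.
At the top of the loop, the minimum-contact condition is Mg = Mv_top²/r, so v_top² = gr.
With ω = v/R, the kinetic energy at speed v is ½(1+k)Mv² = (3/4)Mv².
Energy conservation from release (height h) to the top (height 2r): Mgh = Mg(2r) + (3/4)M·gr.
Thus h_min = 2r + (1+k)r/2 = r(2 + 1.5/2) = 0.656 × 2.75 ≈ 1.80 m.

h_min ≈ 1.80 m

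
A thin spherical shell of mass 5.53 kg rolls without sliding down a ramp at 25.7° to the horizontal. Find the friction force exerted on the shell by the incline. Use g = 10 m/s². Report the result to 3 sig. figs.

With I = (2/3)MR², the ratio k = I/(MR²) is 2/3.
Newton's second law down the slope: Mg sinθ − f = Ma. The torque equation fR = Iα (with α = a/R) gives f = kMa.
Combining, a = g sinθ/(1+k) and f = kMa = kMg sinθ/(1+k).
f = (2/3) × 5.53 × 10 × sin25.7° / 1.667 ≈ 9.59 N.

f ≈ 9.59 N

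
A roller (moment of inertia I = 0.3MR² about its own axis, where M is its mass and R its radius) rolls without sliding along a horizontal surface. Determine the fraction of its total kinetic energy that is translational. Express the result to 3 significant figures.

fraction ≈ 0.769

With I = 0.3MR², the ratio k = I/(MR²) is 0.3.
Since ω = v/R, the translational part is ½Mv² and the rotational part is ½I(v/R)² = ½kMv²; the total is ½(1+k)Mv².
The translational fraction is therefore 1/(1+k) = 1/1.3 ≈ 0.769.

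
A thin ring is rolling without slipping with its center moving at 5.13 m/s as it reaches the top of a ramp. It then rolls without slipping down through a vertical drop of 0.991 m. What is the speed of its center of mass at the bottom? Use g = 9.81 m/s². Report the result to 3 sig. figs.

v ≈ 6.00 m/s

The moment of inertia is MR², giving k ≡ I/(MR²) = 1.
Pure rolling means v = ωR; then KE = ½Mv² + ½I(v/R)² = ½(1+k)Mv² = Mv².
Energy conservation: Mv₀² + Mgh = Mv², so v² = v₀² + 2gh/(1+k).
v = √(5.13² + 2×9.81×0.991/2) = √36.04 ≈ 6.00 m/s.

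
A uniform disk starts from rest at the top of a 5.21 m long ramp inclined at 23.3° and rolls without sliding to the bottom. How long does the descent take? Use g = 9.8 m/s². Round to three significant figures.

t ≈ 2.01 s

Here I = (1/2)MR², so the shape factor k = I/(MR²) = 0.5.
Translational: Mg sinθ − f = Ma. Rotational about the CM: fR = Iα = kMRa, so f = kMa.
Hence a = g sinθ/(1+k) = 9.8×sin23.3°/1.5 = 2.584 m/s².
With constant a from rest, t = √(2L/a) = √(2·5.21/2.584) ≈ 2.01 s.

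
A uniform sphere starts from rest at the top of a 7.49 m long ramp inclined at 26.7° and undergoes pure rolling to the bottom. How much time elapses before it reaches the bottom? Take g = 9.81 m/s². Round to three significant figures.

Here I = (2/5)MR², so the shape factor k = I/(MR²) = 0.4.
Newton's second law down the slope: Mg sinθ − f = Ma. The torque equation fR = Iα (with α = a/R) gives f = kMa.
Hence a = g sinθ/(1+k) = 9.81×sin26.7°/1.4 = 3.148 m/s².
Starting from rest, L = ½at², so t = √(2L/a) = √(2×7.49/3.148) ≈ 2.18 s.

t ≈ 2.18 s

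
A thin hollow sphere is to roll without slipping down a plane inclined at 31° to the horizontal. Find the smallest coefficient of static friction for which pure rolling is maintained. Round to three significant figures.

For this body I = (2/3)MR², i.e. k = I/(MR²) = 2/3.
Newton's second law down the slope: Mg sinθ − f = Ma. The torque equation fR = Iα (with α = a/R) gives f = kMa.
These give a = g sinθ/(1+k) and the required friction f = kMg sinθ/(1+k).
With N = Mg cosθ, the no-slip condition f ≤ μN gives μ_min = f/N = k tanθ/(1+k).
μ_min = (2/3) × tan31° / 1.667 ≈ 0.240.

μ_min ≈ 0.240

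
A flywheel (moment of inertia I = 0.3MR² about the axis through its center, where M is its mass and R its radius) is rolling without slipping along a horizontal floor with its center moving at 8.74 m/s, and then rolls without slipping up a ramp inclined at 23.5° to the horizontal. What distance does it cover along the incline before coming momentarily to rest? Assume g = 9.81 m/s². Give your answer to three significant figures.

Here I = 0.3MR², so the shape factor k = I/(MR²) = 0.3.
Since it rolls without slipping, ω = v/R and KE = ½Mv² + ½Iω² = ½(1+k)Mv² = (13/20)Mv².
Setting this equal to Mgh gives the vertical rise h = (1+k)v₀²/(2g) = 1.3×8.74²/(2×9.81) = 5.061 m.
The distance along the slope is d = h/sinθ = 5.061/sin23.5° ≈ 12.7 m.

d ≈ 12.7 m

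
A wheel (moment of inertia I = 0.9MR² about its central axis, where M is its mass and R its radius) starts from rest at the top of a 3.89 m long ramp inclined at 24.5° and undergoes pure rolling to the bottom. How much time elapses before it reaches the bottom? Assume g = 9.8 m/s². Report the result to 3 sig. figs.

t ≈ 1.91 s

For this body I = 0.9MR², i.e. k = I/(MR²) = 0.9.
Newton's second law down the slope: Mg sinθ − f = Ma. The torque equation fR = Iα (with α = a/R) gives f = kMa.
Hence a = g sinθ/(1+k) = 9.8×sin24.5°/1.9 = 2.139 m/s².
With constant a from rest, t = √(2L/a) = √(2·3.89/2.139) ≈ 1.91 s.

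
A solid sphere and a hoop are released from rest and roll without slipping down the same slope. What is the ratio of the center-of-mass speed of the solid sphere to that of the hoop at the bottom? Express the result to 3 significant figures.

Each satisfies Mgh = ½(1+k)Mv² with k = I/(MR²), so v ∝ 1/√(1+k).
For the solid sphere k = 0.4; for the hoop k = 1.
v₁/v₂ = √((1+k₂)/(1+k₁)) = √(2/1.4) ≈ 1.20.

v_ratio ≈ 1.20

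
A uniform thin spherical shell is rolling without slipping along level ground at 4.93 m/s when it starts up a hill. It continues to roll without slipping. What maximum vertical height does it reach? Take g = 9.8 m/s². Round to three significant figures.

h ≈ 2.07 m

The moment of inertia is (2/3)MR², giving k ≡ I/(MR²) = 2/3.
Since it rolls without slipping, ω = v/R and KE = ½Mv² + ½Iω² = ½(1+k)Mv² = (5/6)Mv².
All of this converts to potential energy at the highest point: (5/6)Mv₀² = Mgh.
Thus h = (1+k)v₀²/(2g) = 1.667 × 4.93² / (2 × 9.8) ≈ 2.07 m.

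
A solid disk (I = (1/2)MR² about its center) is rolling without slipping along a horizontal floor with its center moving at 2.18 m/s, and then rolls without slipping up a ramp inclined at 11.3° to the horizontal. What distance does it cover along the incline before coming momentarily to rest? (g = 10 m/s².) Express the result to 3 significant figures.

d ≈ 1.82 m

The moment of inertia is (1/2)MR², giving k ≡ I/(MR²) = 0.5.
The rolling condition ω = v/R makes the rotational term ½I(v/R)² = ½kMv², so KE_total = ½(1+k)Mv² = (3/4)Mv².
Setting this equal to Mgh gives the vertical rise h = (1+k)v₀²/(2g) = 1.5×2.18²/(2×10) = 0.3564 m.
The distance along the slope is d = h/sinθ = 0.3564/sin11.3° ≈ 1.82 m.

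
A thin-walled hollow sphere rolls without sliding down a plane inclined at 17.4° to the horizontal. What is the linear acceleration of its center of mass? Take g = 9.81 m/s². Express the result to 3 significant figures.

Here I = (2/3)MR², so the shape factor k = I/(MR²) = 2/3.
Along the incline Mg sinθ − f = Ma, and torque about the center fR = Iα = kMR²(a/R) gives f = kMa.
Eliminating f: Mg sinθ = (1+k)Ma, so a = g sinθ/(1+k) = 9.81 × sin17.4° / 1.667 ≈ 1.76 m/s².

a ≈ 1.76 m/s²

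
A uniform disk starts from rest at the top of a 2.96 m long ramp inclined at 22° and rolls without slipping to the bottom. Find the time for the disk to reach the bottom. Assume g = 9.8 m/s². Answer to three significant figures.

t ≈ 1.56 s

The moment of inertia is (1/2)MR², giving k ≡ I/(MR²) = 0.5.
Newton's second law down the slope: Mg sinθ − f = Ma. The torque equation fR = Iα (with α = a/R) gives f = kMa.
Hence a = g sinθ/(1+k) = 9.8×sin22°/1.5 = 2.447 m/s².
With constant a from rest, t = √(2L/a) = √(2·2.96/2.447) ≈ 1.56 s.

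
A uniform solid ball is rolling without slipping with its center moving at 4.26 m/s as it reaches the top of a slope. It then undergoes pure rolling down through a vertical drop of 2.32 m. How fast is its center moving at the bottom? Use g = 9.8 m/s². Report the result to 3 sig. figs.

v ≈ 7.12 m/s

With I = (2/5)MR², the ratio k = I/(MR²) is 0.4.
Rolling without slipping gives ω = v/R, so the total kinetic energy is ½Mv² + ½Iω² = ½(1+k)Mv² = (7/10)Mv².
Conserving energy between top and bottom: (7/10)Mv² = (7/10)Mv₀² + Mgh, hence v² = v₀² + 2gh/(1+k).
v = √(4.26² + 2×9.8×2.32/1.4) = √50.63 ≈ 7.12 m/s.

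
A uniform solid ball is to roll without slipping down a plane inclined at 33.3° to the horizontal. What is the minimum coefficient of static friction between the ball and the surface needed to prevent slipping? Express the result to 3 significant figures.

Here I = (2/5)MR², so the shape factor k = I/(MR²) = 0.4.
Translational: Mg sinθ − f = Ma. Rotational about the CM: fR = Iα = kMRa, so f = kMa.
These give a = g sinθ/(1+k) and the required friction f = kMg sinθ/(1+k).
With N = Mg cosθ, the no-slip condition f ≤ μN gives μ_min = f/N = k tanθ/(1+k).
μ_min = 0.4 × tan33.3° / 1.4 ≈ 0.188.

μ_min ≈ 0.188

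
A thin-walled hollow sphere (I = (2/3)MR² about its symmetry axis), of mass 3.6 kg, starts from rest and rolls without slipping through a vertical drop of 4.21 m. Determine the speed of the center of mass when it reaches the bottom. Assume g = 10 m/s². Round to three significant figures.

For this body I = (2/3)MR², i.e. k = I/(MR²) = 2/3.
Rolling without slipping gives ω = v/R, so the total kinetic energy is ½Mv² + ½Iω² = ½(1+k)Mv² = (5/6)Mv².
Energy conservation: Mgh = (5/6)Mv², so v = √(2gh/(1+k)) = √(2 × 10 × 4.21 / 1.667) ≈ 7.11 m/s.

v ≈ 7.11 m/s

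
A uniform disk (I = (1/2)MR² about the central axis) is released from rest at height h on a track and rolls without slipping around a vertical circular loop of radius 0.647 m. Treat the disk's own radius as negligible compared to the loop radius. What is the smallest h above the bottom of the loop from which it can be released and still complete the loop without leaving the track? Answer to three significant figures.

Here I = (1/2)MR², so the shape factor k = I/(MR²) = 0.5.
At the top, contact is just lost when gravity alone supplies the centripetal force: Mg = Mv_top²/r, i.e. v_top² = gr.
With ω = v/R, the kinetic energy at speed v is ½(1+k)Mv² = (3/4)Mv².
Energy conservation from release (height h) to the top (height 2r): Mgh = Mg(2r) + (3/4)M·gr.
Thus h_min = 2r + (1+k)r/2 = r(2 + 1.5/2) = 0.647 × 2.75 ≈ 1.78 m.

h_min ≈ 1.78 m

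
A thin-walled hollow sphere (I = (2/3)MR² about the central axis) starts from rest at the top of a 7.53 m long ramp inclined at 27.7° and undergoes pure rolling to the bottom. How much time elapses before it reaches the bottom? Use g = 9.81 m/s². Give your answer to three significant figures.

t ≈ 2.35 s

For this body I = (2/3)MR², i.e. k = I/(MR²) = 2/3.
Newton's second law down the slope: Mg sinθ − f = Ma. The torque equation fR = Iα (with α = a/R) gives f = kMa.
Hence a = g sinθ/(1+k) = 9.81×sin27.7°/1.667 = 2.736 m/s².
Starting from rest, L = ½at², so t = √(2L/a) = √(2×7.53/2.736) ≈ 2.35 s.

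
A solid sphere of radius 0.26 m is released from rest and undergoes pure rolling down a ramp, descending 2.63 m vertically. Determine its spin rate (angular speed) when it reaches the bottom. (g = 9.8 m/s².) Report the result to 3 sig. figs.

The moment of inertia is (2/5)MR², giving k ≡ I/(MR²) = 0.4.
Since it rolls without slipping, ω = v/R and KE = ½Mv² + ½Iω² = ½(1+k)Mv² = (7/10)Mv².
Energy conservation Mgh = ½(1+k)Mv² gives v = √(2gh/(1+k)) = √(2 × 9.8 × 2.63 / 1.4) = 6.068 m/s.
The angular speed follows from ω = v/R = 6.068/0.26 ≈ 23.3 rad/s.

ω ≈ 23.3 rad/s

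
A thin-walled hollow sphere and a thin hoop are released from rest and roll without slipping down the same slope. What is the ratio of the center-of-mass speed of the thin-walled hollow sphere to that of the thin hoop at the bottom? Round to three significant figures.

v_ratio ≈ 1.10

Each satisfies Mgh = ½(1+k)Mv² with k = I/(MR²), so v ∝ 1/√(1+k).
For the thin-walled hollow sphere k = 2/3; for the thin hoop k = 1.
v₁/v₂ = √((1+k₂)/(1+k₁)) = √(2/1.667) ≈ 1.10.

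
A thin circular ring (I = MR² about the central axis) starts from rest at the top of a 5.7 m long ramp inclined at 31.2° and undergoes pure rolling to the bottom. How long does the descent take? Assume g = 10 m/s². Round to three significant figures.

t ≈ 2.10 s

With I = MR², the ratio k = I/(MR²) is 1.
Newton's second law down the slope: Mg sinθ − f = Ma. The torque equation fR = Iα (with α = a/R) gives f = kMa.
Hence a = g sinθ/(1+k) = 10×sin31.2°/2 = 2.59 m/s².
With constant a from rest, t = √(2L/a) = √(2·5.7/2.59) ≈ 2.10 s.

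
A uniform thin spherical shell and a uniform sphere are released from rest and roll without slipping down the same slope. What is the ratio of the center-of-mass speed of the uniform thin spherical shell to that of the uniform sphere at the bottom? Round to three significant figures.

Each satisfies Mgh = ½(1+k)Mv² with k = I/(MR²), so v ∝ 1/√(1+k).
For the uniform thin spherical shell k = 2/3; for the uniform sphere k = 0.4.
v₁/v₂ = √((1+k₂)/(1+k₁)) = √(1.4/1.667) ≈ 0.917.

v_ratio ≈ 0.917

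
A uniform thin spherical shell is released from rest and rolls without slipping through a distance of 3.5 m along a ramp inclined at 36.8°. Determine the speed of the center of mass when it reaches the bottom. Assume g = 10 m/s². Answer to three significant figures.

v ≈ 5.02 m/s

For this body I = (2/3)MR², i.e. k = I/(MR²) = 2/3.
Pure rolling means v = ωR; then KE = ½Mv² + ½I(v/R)² = ½(1+k)Mv² = (5/6)Mv².
The vertical drop is h = L sinθ = 3.5 × sin36.8° = 2.097 m.
Setting Mgh = (5/6)Mv² gives v = √(2gh/(1+k)) = √(2·10·2.097/1.667) ≈ 5.02 m/s.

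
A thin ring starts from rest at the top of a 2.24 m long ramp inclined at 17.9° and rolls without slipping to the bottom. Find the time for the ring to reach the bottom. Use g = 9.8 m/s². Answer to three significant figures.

The moment of inertia is MR², giving k ≡ I/(MR²) = 1.
Newton's second law down the slope: Mg sinθ − f = Ma. The torque equation fR = Iα (with α = a/R) gives f = kMa.
Hence a = g sinθ/(1+k) = 9.8×sin17.9°/2 = 1.506 m/s².
With constant a from rest, t = √(2L/a) = √(2·2.24/1.506) ≈ 1.72 s.

t ≈ 1.72 s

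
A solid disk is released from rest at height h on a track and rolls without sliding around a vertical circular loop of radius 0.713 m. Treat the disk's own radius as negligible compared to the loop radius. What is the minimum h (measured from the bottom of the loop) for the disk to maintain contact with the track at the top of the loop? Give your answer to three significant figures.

h_min ≈ 1.96 m

With I = (1/2)MR², the ratio k = I/(MR²) is 0.5.
At the top of the loop, the minimum-contact condition is Mg = Mv_top²/r, so v_top² = gr.
With ω = v/R, the kinetic energy at speed v is ½(1+k)Mv² = (3/4)Mv².
Energy conservation from release (height h) to the top (height 2r): Mgh = Mg(2r) + (3/4)M·gr.
Thus h_min = 2r + (1+k)r/2 = r(2 + 1.5/2) = 0.713 × 2.75 ≈ 1.96 m.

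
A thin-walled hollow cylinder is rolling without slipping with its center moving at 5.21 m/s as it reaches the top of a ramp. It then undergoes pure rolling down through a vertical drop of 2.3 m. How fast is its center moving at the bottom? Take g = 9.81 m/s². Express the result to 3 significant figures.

For this body I = MR², i.e. k = I/(MR²) = 1.
Pure rolling means v = ωR; then KE = ½Mv² + ½I(v/R)² = ½(1+k)Mv² = Mv².
Energy conservation: Mv₀² + Mgh = Mv², so v² = v₀² + 2gh/(1+k).
v = √(5.21² + 2×9.81×2.3/2) = √49.71 ≈ 7.05 m/s.

v ≈ 7.05 m/s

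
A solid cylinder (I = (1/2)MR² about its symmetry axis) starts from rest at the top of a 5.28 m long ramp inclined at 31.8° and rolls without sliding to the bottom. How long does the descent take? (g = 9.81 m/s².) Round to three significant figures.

For this body I = (1/2)MR², i.e. k = I/(MR²) = 0.5.
Along the incline Mg sinθ − f = Ma, and torque about the center fR = Iα = kMR²(a/R) gives f = kMa.
Hence a = g sinθ/(1+k) = 9.81×sin31.8°/1.5 = 3.446 m/s².
Starting from rest, L = ½at², so t = √(2L/a) = √(2×5.28/3.446) ≈ 1.75 s.

t ≈ 1.75 s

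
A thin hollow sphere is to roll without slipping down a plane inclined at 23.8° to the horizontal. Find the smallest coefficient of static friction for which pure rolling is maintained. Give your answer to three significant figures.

μ_min ≈ 0.176

Here I = (2/3)MR², so the shape factor k = I/(MR²) = 2/3.
Along the incline Mg sinθ − f = Ma, and torque about the center fR = Iα = kMR²(a/R) gives f = kMa.
These give a = g sinθ/(1+k) and the required friction f = kMg sinθ/(1+k).
With N = Mg cosθ, the no-slip condition f ≤ μN gives μ_min = f/N = k tanθ/(1+k).
μ_min = (2/3) × tan23.8° / 1.667 ≈ 0.176.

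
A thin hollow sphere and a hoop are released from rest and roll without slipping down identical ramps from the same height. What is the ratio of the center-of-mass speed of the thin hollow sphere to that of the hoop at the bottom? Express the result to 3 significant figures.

Each satisfies Mgh = ½(1+k)Mv² with k = I/(MR²), so v ∝ 1/√(1+k).
For the thin hollow sphere k = 2/3; for the hoop k = 1.
v₁/v₂ = √((1+k₂)/(1+k₁)) = √(2/1.667) ≈ 1.10.

v_ratio ≈ 1.10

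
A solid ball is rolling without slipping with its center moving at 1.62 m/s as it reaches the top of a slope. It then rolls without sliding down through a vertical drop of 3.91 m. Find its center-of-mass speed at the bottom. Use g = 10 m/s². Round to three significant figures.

The moment of inertia is (2/5)MR², giving k ≡ I/(MR²) = 0.4.
Pure rolling means v = ωR; then KE = ½Mv² + ½I(v/R)² = ½(1+k)Mv² = (7/10)Mv².
Energy conservation: (7/10)Mv₀² + Mgh = (7/10)Mv², so v² = v₀² + 2gh/(1+k).
v = √(1.62² + 2×10×3.91/1.4) = √58.48 ≈ 7.65 m/s.

v ≈ 7.65 m/s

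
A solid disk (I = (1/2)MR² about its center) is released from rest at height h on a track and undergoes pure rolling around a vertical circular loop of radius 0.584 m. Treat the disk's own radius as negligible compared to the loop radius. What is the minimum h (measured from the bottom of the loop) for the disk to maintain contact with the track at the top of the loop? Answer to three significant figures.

For this body I = (1/2)MR², i.e. k = I/(MR²) = 0.5.
At the top, contact is just lost when gravity alone supplies the centripetal force: Mg = Mv_top²/r, i.e. v_top² = gr.
With ω = v/R, the kinetic energy at speed v is ½(1+k)Mv² = (3/4)Mv².
Energy conservation from release (height h) to the top (height 2r): Mgh = Mg(2r) + (3/4)M·gr.
Thus h_min = 2r + (1+k)r/2 = r(2 + 1.5/2) = 0.584 × 2.75 ≈ 1.61 m.

h_min ≈ 1.61 m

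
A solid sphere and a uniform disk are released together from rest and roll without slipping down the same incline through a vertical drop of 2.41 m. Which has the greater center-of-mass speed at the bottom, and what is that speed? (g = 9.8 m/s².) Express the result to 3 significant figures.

the solid sphere, at v ≈ 5.81 m/s

For rolling without slipping, Mgh = ½(1+k)Mv² where k = I/(MR²), so v = √(2gh/(1+k)).
Solid sphere: k = 0.4, giving v = √(2×9.8×2.41/1.4) = 5.809 m/s.
Uniform disk: k = 0.5, giving v = √(2×9.8×2.41/1.5) = 5.612 m/s.
The smaller k wins: the solid sphere, at ≈ 5.81 m/s.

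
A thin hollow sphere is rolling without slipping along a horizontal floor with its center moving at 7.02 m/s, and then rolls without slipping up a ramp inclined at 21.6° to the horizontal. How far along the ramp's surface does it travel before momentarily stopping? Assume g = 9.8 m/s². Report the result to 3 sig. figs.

d ≈ 11.4 m

For this body I = (2/3)MR², i.e. k = I/(MR²) = 2/3.
The rolling condition ω = v/R makes the rotational term ½I(v/R)² = ½kMv², so KE_total = ½(1+k)Mv² = (5/6)Mv².
Setting this equal to Mgh gives the vertical rise h = (1+k)v₀²/(2g) = 1.667×7.02²/(2×9.8) = 4.191 m.
Along the incline, d = h/sinθ = 4.191/sin21.6° ≈ 11.4 m.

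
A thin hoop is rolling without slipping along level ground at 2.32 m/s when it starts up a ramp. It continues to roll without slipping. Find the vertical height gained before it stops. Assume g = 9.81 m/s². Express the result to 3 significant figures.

h ≈ 0.549 m

With I = MR², the ratio k = I/(MR²) is 1.
Rolling without slipping gives ω = v/R, so the total kinetic energy is ½Mv² + ½Iω² = ½(1+k)Mv² = Mv².
At the top the kinetic energy is zero, so Mv₀² = Mgh.
Thus h = (1+k)v₀²/(2g) = 2 × 2.32² / (2 × 9.81) ≈ 0.549 m.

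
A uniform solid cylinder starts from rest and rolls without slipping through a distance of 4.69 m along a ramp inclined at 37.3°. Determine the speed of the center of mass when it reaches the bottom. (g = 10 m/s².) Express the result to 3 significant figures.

The moment of inertia is (1/2)MR², giving k ≡ I/(MR²) = 0.5.
Since it rolls without slipping, ω = v/R and KE = ½Mv² + ½Iω² = ½(1+k)Mv² = (3/4)Mv².
The vertical drop is h = L sinθ = 4.69 × sin37.3° = 2.842 m.
Energy conservation: Mgh = (3/4)Mv², so v = √(2gh/(1+k)) = √(2 × 10 × 2.842 / 1.5) ≈ 6.16 m/s.

v ≈ 6.16 m/s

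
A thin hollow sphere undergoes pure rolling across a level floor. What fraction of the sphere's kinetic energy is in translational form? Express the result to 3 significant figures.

fraction ≈ 0.600

For this body I = (2/3)MR², i.e. k = I/(MR²) = 2/3.
Since ω = v/R, the translational part is ½Mv² and the rotational part is ½I(v/R)² = ½kMv²; the total is ½(1+k)Mv².
The translational fraction is therefore 1/(1+k) = 1/1.667 ≈ 0.600.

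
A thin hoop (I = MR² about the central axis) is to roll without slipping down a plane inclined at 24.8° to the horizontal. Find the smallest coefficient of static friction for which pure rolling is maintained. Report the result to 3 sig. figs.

μ_min ≈ 0.231

The moment of inertia is MR², giving k ≡ I/(MR²) = 1.
Newton's second law down the slope: Mg sinθ − f = Ma. The torque equation fR = Iα (with α = a/R) gives f = kMa.
These give a = g sinθ/(1+k) and the required friction f = kMg sinθ/(1+k).
With N = Mg cosθ, the no-slip condition f ≤ μN gives μ_min = f/N = k tanθ/(1+k).
μ_min = 1 × tan24.8° / 2 ≈ 0.231.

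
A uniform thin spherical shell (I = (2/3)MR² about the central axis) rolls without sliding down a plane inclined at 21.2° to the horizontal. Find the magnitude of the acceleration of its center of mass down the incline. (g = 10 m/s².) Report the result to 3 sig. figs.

With I = (2/3)MR², the ratio k = I/(MR²) is 2/3.
Newton's second law down the slope: Mg sinθ − f = Ma. The torque equation fR = Iα (with α = a/R) gives f = kMa.
Eliminating f: Mg sinθ = (1+k)Ma, so a = g sinθ/(1+k) = 10 × sin21.2° / 1.667 ≈ 2.17 m/s².

a ≈ 2.17 m/s²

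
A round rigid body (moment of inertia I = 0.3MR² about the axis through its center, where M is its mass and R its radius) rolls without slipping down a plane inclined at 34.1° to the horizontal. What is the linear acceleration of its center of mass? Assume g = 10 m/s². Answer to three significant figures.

a ≈ 4.31 m/s²

Here I = 0.3MR², so the shape factor k = I/(MR²) = 0.3.
Translational: Mg sinθ − f = Ma. Rotational about the CM: fR = Iα = kMRa, so f = kMa.
Eliminating f: Mg sinθ = (1+k)Ma, so a = g sinθ/(1+k) = 10 × sin34.1° / 1.3 ≈ 4.31 m/s².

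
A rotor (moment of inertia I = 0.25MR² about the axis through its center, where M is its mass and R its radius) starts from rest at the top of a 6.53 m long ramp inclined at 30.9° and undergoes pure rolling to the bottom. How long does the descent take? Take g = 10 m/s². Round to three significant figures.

t ≈ 1.78 s

The moment of inertia is 0.25MR², giving k ≡ I/(MR²) = 0.25.
Along the incline Mg sinθ − f = Ma, and torque about the center fR = Iα = kMR²(a/R) gives f = kMa.
Hence a = g sinθ/(1+k) = 10×sin30.9°/1.25 = 4.108 m/s².
With constant a from rest, t = √(2L/a) = √(2·6.53/4.108) ≈ 1.78 s.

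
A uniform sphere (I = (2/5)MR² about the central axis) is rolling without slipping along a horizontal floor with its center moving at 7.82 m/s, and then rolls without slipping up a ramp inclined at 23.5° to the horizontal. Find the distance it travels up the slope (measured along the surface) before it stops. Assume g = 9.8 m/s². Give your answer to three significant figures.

The moment of inertia is (2/5)MR², giving k ≡ I/(MR²) = 0.4.
Since it rolls without slipping, ω = v/R and KE = ½Mv² + ½Iω² = ½(1+k)Mv² = (7/10)Mv².
Setting this equal to Mgh gives the vertical rise h = (1+k)v₀²/(2g) = 1.4×7.82²/(2×9.8) = 4.368 m.
The distance along the slope is d = h/sinθ = 4.368/sin23.5° ≈ 11.0 m.

d ≈ 11.0 m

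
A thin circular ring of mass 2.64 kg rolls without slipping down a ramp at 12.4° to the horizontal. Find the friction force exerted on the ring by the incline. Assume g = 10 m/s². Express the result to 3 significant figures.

With I = MR², the ratio k = I/(MR²) is 1.
Translational: Mg sinθ − f = Ma. Rotational about the CM: fR = Iα = kMRa, so f = kMa.
Combining, a = g sinθ/(1+k) and f = kMa = kMg sinθ/(1+k).
f = 1 × 2.64 × 10 × sin12.4° / 2 ≈ 2.83 N.

f ≈ 2.83 N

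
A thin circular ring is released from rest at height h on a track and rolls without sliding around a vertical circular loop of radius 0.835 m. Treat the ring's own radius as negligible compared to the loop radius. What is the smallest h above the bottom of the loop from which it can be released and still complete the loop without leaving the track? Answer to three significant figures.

h_min ≈ 2.51 m

The moment of inertia is MR², giving k ≡ I/(MR²) = 1.
At the top, contact is just lost when gravity alone supplies the centripetal force: Mg = Mv_top²/r, i.e. v_top² = gr.
With ω = v/R, the kinetic energy at speed v is ½(1+k)Mv² = Mv².
Energy conservation from release (height h) to the top (height 2r): Mgh = Mg(2r) + M·gr.
Thus h_min = 2r + (1+k)r/2 = r(2 + 2/2) = 0.835 × 3 ≈ 2.51 m.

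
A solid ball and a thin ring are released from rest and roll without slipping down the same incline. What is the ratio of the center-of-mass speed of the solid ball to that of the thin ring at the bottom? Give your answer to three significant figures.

v_ratio ≈ 1.20

Each satisfies Mgh = ½(1+k)Mv² with k = I/(MR²), so v ∝ 1/√(1+k).
For the solid ball k = 0.4; for the thin ring k = 1.
v₁/v₂ = √((1+k₂)/(1+k₁)) = √(2/1.4) ≈ 1.20.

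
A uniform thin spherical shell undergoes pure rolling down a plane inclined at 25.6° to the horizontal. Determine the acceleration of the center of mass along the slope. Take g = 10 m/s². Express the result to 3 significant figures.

a ≈ 2.59 m/s²

With I = (2/3)MR², the ratio k = I/(MR²) is 2/3.
Translational: Mg sinθ − f = Ma. Rotational about the CM: fR = Iα = kMRa, so f = kMa.
Eliminating f: Mg sinθ = (1+k)Ma, so a = g sinθ/(1+k) = 10 × sin25.6° / 1.667 ≈ 2.59 m/s².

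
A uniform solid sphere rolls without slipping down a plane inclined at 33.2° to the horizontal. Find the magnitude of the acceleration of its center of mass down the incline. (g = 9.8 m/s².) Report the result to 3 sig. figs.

a ≈ 3.83 m/s²

With I = (2/5)MR², the ratio k = I/(MR²) is 0.4.
Translational: Mg sinθ − f = Ma. Rotational about the CM: fR = Iα = kMRa, so f = kMa.
Eliminating f: Mg sinθ = (1+k)Ma, so a = g sinθ/(1+k) = 9.8 × sin33.2° / 1.4 ≈ 3.83 m/s².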